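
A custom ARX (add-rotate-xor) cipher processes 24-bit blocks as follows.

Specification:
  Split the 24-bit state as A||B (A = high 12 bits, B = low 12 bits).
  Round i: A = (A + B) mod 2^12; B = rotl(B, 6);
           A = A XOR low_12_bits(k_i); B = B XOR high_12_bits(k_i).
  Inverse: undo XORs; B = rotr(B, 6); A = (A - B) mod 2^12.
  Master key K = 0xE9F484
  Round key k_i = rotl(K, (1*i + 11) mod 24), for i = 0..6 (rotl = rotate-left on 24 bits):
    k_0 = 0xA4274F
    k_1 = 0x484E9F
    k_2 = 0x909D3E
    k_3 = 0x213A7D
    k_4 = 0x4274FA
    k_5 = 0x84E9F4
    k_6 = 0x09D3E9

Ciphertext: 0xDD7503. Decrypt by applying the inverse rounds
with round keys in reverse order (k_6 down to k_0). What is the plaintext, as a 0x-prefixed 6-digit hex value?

0x816252

s_0 = ciphertext = 0xDD7503
s_1 = InvRound(s_0, k_6) = 0x6A8796
s_2 = InvRound(s_1, k_5) = 0x91D63F
s_3 = InvRound(s_2, k_4) = 0x7DF608
s_4 = InvRound(s_3, k_3) = 0x6D26D0
s_5 = InvRound(s_4, k_2) = 0x56D67F
s_6 = InvRound(s_5, k_1) = 0xD27ECB
s_7 = InvRound(s_6, k_0) = 0x816252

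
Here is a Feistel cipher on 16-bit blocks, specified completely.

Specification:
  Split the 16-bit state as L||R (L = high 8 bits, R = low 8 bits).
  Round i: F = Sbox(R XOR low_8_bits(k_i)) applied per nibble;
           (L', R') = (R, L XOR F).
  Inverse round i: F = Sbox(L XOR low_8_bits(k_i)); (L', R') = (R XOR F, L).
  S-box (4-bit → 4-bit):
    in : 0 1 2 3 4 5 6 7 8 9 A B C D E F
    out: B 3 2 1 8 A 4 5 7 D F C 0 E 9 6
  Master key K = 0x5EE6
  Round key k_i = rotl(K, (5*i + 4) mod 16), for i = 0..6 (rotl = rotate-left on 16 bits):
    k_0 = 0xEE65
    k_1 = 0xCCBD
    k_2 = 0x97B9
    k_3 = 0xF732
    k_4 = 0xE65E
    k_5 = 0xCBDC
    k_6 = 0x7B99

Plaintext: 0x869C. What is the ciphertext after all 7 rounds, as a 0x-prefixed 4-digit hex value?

s_0 = plaintext = 0x869C
s_1 = Round(s_0, k_0) = 0x9CEB
s_2 = Round(s_1, k_1) = 0xEB38
s_3 = Round(s_2, k_2) = 0x3898
s_4 = Round(s_3, k_3) = 0x98C7
s_5 = Round(s_4, k_4) = 0xC745
s_6 = Round(s_5, k_5) = 0x451A
s_7 = Round(s_6, k_6) = 0x1A34

0x1A34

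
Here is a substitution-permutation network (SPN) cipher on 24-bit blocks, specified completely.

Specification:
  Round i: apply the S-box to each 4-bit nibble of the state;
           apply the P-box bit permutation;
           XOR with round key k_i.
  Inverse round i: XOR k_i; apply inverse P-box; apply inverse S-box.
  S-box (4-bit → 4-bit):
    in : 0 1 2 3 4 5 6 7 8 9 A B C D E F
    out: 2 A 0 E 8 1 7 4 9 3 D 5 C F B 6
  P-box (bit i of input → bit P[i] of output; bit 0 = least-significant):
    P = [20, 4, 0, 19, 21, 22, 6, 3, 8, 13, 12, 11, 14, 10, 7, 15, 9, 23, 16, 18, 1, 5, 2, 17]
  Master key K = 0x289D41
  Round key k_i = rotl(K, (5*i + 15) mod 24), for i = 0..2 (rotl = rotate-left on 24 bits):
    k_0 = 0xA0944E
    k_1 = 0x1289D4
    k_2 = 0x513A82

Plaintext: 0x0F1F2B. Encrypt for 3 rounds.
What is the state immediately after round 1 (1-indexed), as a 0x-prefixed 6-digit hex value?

0x31206F

s_0 = plaintext = 0x0F1F2B
s_1 = Round(s_0, k_0) = 0x31206F
s_2 = Round(s_1, k_1) = 0xF4A9A1
s_3 = Round(s_2, k_2) = 0x7DDB7E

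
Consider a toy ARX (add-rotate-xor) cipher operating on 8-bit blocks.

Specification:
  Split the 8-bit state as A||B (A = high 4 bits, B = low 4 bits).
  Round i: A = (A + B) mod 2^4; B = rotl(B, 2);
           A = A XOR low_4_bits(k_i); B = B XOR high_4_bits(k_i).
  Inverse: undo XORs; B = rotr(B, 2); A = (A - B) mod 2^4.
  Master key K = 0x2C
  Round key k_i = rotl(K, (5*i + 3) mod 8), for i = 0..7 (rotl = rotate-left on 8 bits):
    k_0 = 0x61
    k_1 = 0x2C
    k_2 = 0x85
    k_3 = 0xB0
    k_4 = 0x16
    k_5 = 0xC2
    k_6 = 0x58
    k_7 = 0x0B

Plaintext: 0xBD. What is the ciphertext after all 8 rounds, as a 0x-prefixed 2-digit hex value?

s_0 = plaintext = 0xBD
s_1 = Round(s_0, k_0) = 0x91
s_2 = Round(s_1, k_1) = 0x66
s_3 = Round(s_2, k_2) = 0x91
s_4 = Round(s_3, k_3) = 0xAF
s_5 = Round(s_4, k_4) = 0xFE
s_6 = Round(s_5, k_5) = 0xF7
s_7 = Round(s_6, k_6) = 0xE8
s_8 = Round(s_7, k_7) = 0xD2

0xD2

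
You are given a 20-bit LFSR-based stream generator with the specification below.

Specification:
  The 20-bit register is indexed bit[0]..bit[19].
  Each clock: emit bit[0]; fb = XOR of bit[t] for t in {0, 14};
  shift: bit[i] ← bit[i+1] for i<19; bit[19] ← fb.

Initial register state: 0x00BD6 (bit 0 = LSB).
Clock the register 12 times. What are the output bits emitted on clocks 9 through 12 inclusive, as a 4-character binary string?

reg_0 = 0x00BD6
clock 1: out=0, reg = 0x005EB
clock 2: out=1, reg = 0x802F5
clock 3: out=1, reg = 0xC017A
clock 4: out=0, reg = 0x600BD
clock 5: out=1, reg = 0xB005E
clock 6: out=0, reg = 0x5802F
clock 7: out=1, reg = 0xAC017
clock 8: out=1, reg = 0x5600B
clock 9: out=1, reg = 0x2B005
clock 10: out=1, reg = 0x95802
clock 11: out=0, reg = 0xCAC01
clock 12: out=1, reg = 0xE5600

1101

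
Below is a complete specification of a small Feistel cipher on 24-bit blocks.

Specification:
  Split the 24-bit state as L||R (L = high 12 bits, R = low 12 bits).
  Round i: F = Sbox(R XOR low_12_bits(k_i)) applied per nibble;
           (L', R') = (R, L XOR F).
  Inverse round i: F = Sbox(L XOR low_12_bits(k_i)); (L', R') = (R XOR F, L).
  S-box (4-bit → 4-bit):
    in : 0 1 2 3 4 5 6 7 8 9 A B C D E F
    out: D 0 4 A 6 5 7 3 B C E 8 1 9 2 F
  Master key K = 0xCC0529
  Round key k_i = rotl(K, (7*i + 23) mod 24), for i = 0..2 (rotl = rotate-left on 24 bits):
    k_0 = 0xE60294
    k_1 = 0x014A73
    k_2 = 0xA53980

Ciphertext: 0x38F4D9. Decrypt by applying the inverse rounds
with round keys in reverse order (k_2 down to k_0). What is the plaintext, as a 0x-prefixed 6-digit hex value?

0xB44EBA

s_0 = ciphertext = 0x38F4D9
s_1 = InvRound(s_0, k_2) = 0xA0638F
s_2 = InvRound(s_1, k_1) = 0xEBAA06
s_3 = InvRound(s_2, k_0) = 0xB44EBA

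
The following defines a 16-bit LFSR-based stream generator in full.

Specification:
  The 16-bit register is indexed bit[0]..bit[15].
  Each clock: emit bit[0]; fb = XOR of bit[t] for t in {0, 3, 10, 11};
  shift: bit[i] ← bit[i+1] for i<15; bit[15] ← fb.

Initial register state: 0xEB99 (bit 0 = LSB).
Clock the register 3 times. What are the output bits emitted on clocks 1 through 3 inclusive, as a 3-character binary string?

reg_0 = 0xEB99
clock 1: out=1, reg = 0xF5CC
clock 2: out=0, reg = 0x7AE6
clock 3: out=0, reg = 0xBD73

100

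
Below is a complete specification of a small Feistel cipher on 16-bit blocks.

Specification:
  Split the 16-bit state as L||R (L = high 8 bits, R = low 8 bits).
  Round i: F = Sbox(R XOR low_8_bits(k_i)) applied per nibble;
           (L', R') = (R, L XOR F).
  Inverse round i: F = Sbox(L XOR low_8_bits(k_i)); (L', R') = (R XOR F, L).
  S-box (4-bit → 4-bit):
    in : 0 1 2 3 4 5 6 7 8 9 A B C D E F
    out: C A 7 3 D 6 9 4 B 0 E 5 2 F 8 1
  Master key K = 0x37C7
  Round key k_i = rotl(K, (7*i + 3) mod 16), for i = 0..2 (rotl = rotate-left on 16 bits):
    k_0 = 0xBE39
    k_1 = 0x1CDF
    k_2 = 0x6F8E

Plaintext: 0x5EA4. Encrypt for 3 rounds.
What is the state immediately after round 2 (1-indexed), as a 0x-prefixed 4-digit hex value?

s_0 = plaintext = 0x5EA4
s_1 = Round(s_0, k_0) = 0xA451
s_2 = Round(s_1, k_1) = 0x511C
s_3 = Round(s_2, k_2) = 0x1C56

0x511C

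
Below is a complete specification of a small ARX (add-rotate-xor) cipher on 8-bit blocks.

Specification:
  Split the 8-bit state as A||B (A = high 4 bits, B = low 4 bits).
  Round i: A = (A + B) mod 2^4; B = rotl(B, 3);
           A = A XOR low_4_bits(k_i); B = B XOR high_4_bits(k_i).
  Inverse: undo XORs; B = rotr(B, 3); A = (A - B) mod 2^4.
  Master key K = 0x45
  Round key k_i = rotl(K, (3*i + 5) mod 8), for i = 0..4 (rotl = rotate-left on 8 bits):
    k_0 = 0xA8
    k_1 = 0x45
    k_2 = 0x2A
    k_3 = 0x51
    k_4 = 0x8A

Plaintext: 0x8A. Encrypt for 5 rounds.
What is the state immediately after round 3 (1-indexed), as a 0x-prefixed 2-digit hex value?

s_0 = plaintext = 0x8A
s_1 = Round(s_0, k_0) = 0xAF
s_2 = Round(s_1, k_1) = 0xCB
s_3 = Round(s_2, k_2) = 0xDF
s_4 = Round(s_3, k_3) = 0xDA
s_5 = Round(s_4, k_4) = 0xDD

0xDF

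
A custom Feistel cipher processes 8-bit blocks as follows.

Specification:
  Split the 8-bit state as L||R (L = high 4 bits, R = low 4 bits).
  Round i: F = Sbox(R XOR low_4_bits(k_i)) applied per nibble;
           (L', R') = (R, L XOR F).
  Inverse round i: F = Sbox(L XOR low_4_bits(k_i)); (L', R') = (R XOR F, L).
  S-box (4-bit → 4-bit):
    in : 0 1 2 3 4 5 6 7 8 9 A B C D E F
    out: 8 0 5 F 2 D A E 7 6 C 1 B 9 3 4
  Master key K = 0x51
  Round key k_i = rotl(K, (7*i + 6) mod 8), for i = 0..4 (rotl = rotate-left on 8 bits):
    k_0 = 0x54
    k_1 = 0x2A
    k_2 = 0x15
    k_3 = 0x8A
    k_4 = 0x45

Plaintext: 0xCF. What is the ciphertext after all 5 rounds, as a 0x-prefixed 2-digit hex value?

0xC9

s_0 = plaintext = 0xCF
s_1 = Round(s_0, k_0) = 0xFD
s_2 = Round(s_1, k_1) = 0xD1
s_3 = Round(s_2, k_2) = 0x1F
s_4 = Round(s_3, k_3) = 0xFC
s_5 = Round(s_4, k_4) = 0xC9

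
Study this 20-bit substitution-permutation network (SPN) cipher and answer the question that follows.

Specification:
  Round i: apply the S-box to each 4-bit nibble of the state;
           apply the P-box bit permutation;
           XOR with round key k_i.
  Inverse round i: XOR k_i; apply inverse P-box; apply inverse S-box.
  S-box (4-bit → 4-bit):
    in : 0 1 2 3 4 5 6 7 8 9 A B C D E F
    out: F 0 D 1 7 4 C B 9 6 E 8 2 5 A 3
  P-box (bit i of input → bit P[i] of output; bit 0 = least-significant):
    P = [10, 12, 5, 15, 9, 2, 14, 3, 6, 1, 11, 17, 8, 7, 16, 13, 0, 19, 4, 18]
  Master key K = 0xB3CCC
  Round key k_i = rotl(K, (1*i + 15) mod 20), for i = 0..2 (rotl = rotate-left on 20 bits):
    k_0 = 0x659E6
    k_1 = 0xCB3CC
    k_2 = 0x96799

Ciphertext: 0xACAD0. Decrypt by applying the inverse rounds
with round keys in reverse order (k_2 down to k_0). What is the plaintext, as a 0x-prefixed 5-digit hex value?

0xE31E6

s_0 = ciphertext = 0xACAD0
s_1 = InvRound(s_0, k_2) = 0x322B8
s_2 = InvRound(s_1, k_1) = 0xAD8CA
s_3 = InvRound(s_2, k_0) = 0xE31E6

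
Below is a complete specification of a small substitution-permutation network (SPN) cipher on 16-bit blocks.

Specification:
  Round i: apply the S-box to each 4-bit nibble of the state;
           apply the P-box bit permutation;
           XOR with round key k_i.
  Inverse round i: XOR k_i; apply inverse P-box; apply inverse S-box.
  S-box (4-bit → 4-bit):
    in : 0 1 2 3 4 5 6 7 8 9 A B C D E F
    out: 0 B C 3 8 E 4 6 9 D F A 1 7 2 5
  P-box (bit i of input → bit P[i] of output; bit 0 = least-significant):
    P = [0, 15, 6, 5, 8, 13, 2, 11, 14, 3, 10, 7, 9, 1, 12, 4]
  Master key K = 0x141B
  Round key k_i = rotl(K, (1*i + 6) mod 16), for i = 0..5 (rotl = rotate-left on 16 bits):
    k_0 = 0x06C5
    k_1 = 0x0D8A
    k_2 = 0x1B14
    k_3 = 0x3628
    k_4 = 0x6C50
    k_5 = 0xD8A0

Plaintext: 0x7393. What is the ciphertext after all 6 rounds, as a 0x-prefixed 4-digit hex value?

0xB9B3

s_0 = plaintext = 0x7393
s_1 = Round(s_0, k_0) = 0xDFCA
s_2 = Round(s_1, k_1) = 0xDAE9
s_3 = Round(s_2, k_2) = 0x6DFF
s_4 = Round(s_3, k_3) = 0x6365
s_5 = Round(s_4, k_4) = 0xBC3C
s_6 = Round(s_5, k_5) = 0xB9B3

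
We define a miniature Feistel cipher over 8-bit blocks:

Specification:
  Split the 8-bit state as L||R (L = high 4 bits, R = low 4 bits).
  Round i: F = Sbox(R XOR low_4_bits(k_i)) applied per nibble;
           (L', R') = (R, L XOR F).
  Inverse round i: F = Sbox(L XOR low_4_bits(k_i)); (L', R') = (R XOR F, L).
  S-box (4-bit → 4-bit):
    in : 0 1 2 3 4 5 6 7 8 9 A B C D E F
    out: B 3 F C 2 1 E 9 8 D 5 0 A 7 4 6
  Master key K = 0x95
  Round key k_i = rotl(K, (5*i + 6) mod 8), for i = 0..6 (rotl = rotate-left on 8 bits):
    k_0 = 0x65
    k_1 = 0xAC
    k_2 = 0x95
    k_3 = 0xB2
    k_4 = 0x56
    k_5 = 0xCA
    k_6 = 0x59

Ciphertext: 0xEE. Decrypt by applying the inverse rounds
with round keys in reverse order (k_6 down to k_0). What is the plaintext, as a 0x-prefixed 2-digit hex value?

s_0 = ciphertext = 0xEE
s_1 = InvRound(s_0, k_6) = 0x7E
s_2 = InvRound(s_1, k_5) = 0x97
s_3 = InvRound(s_2, k_4) = 0x19
s_4 = InvRound(s_3, k_3) = 0x51
s_5 = InvRound(s_4, k_2) = 0xA5
s_6 = InvRound(s_5, k_1) = 0xBA
s_7 = InvRound(s_6, k_0) = 0xEB

0xEB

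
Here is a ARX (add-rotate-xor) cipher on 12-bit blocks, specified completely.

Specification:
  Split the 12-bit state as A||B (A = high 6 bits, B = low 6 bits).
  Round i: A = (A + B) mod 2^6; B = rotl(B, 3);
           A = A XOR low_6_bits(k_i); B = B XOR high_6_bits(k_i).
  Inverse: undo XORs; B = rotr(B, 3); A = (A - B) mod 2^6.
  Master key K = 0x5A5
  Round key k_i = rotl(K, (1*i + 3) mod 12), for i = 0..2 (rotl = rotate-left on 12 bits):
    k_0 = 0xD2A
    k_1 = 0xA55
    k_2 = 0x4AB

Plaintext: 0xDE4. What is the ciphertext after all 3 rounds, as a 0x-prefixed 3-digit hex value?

0x50F

s_0 = plaintext = 0xDE4
s_1 = Round(s_0, k_0) = 0xC50
s_2 = Round(s_1, k_1) = 0x52B
s_3 = Round(s_2, k_2) = 0x50F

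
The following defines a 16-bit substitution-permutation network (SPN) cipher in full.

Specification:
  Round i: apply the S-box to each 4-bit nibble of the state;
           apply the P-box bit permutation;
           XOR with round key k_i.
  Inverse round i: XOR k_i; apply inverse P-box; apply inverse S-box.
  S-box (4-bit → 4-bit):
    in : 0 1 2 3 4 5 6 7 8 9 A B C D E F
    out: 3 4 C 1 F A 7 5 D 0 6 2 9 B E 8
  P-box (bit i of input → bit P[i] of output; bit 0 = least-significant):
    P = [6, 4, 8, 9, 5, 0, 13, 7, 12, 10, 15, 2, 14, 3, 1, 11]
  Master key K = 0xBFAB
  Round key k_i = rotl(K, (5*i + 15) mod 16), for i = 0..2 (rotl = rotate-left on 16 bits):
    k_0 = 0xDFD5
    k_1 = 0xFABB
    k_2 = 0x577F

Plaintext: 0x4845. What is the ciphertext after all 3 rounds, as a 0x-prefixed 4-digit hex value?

s_0 = plaintext = 0x4845
s_1 = Round(s_0, k_0) = 0x256A
s_2 = Round(s_1, k_1) = 0xD78C
s_3 = Round(s_2, k_2) = 0xAD97

0xAD97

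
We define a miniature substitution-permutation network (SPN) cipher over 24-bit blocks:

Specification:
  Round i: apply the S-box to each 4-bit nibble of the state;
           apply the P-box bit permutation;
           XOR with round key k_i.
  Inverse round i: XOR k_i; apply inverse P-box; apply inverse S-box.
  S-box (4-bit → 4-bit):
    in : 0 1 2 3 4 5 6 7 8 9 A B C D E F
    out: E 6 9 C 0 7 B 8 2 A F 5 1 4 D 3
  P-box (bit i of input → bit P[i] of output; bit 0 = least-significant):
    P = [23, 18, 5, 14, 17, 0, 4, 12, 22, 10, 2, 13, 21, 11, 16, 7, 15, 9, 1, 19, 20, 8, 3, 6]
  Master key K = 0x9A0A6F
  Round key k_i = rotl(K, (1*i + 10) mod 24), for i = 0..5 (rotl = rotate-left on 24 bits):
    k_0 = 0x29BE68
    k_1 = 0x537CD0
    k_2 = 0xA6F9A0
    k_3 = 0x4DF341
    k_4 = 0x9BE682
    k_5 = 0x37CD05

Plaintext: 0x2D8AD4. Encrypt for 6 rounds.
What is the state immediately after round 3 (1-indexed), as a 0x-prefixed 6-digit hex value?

s_0 = plaintext = 0x2D8AD4
s_1 = Round(s_0, k_0) = 0x79923E
s_2 = Round(s_1, k_1) = 0x9B0620
s_3 = Round(s_2, k_2) = 0xE10442
s_4 = Round(s_3, k_3) = 0xDCB98B
s_5 = Round(s_4, k_4) = 0x3A42AB
s_6 = Round(s_5, k_5) = 0xFD7F7E

0xE10442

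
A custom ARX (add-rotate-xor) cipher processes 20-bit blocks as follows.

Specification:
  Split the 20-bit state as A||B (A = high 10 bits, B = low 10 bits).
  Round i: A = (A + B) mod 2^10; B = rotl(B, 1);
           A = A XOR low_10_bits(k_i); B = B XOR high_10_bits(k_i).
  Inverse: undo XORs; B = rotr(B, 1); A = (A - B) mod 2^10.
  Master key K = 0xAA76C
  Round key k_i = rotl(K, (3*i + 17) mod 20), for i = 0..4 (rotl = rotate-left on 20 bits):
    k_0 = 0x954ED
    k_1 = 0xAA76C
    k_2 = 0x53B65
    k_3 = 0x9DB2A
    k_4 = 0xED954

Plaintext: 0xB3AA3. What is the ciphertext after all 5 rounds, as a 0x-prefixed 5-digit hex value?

s_0 = plaintext = 0xB3AA3
s_1 = Round(s_0, k_0) = 0x67312
s_2 = Round(s_1, k_1) = 0xF088C
s_3 = Round(s_2, k_2) = 0xCAC56
s_4 = Round(s_3, k_3) = 0x2AEDA
s_5 = Round(s_4, k_4) = 0xB4603

0xB4603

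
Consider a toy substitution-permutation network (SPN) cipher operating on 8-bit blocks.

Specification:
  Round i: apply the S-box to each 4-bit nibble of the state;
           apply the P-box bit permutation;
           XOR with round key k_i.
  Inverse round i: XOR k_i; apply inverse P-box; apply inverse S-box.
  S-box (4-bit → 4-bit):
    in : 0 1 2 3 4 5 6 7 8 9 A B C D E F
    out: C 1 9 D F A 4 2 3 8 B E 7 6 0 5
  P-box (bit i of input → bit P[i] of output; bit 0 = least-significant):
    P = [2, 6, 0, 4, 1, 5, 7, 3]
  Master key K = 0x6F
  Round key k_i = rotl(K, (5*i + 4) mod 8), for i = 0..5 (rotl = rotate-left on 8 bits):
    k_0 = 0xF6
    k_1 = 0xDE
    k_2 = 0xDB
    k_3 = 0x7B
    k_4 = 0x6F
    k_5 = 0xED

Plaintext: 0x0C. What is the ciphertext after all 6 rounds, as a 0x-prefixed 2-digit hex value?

s_0 = plaintext = 0x0C
s_1 = Round(s_0, k_0) = 0x3B
s_2 = Round(s_1, k_1) = 0x05
s_3 = Round(s_2, k_2) = 0x03
s_4 = Round(s_3, k_3) = 0xE6
s_5 = Round(s_4, k_4) = 0x6E
s_6 = Round(s_5, k_5) = 0x6D

0x6D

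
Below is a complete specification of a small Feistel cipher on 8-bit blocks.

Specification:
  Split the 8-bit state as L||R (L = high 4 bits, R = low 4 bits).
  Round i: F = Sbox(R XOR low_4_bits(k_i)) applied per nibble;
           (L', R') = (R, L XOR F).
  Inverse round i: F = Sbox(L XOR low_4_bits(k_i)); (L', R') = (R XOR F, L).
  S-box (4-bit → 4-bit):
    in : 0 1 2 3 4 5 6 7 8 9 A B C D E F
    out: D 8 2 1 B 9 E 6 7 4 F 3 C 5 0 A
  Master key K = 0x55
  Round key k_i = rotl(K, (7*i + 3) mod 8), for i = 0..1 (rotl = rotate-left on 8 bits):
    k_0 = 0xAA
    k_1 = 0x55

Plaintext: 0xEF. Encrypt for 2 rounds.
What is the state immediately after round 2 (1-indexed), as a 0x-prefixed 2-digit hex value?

s_0 = plaintext = 0xEF
s_1 = Round(s_0, k_0) = 0xF7
s_2 = Round(s_1, k_1) = 0x7D

0x7D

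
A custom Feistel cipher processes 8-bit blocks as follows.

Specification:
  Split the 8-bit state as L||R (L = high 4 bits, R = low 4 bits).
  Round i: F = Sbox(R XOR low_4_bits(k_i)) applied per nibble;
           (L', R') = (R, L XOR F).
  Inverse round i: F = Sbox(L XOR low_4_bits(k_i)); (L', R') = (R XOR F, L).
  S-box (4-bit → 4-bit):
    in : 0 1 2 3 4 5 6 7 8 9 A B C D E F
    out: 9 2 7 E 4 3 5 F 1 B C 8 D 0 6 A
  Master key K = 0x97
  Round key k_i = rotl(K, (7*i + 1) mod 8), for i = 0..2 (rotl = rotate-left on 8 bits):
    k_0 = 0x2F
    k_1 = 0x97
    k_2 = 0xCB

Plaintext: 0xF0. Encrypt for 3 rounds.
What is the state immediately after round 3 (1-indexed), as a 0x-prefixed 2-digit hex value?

s_0 = plaintext = 0xF0
s_1 = Round(s_0, k_0) = 0x05
s_2 = Round(s_1, k_1) = 0x57
s_3 = Round(s_2, k_2) = 0x78

0x78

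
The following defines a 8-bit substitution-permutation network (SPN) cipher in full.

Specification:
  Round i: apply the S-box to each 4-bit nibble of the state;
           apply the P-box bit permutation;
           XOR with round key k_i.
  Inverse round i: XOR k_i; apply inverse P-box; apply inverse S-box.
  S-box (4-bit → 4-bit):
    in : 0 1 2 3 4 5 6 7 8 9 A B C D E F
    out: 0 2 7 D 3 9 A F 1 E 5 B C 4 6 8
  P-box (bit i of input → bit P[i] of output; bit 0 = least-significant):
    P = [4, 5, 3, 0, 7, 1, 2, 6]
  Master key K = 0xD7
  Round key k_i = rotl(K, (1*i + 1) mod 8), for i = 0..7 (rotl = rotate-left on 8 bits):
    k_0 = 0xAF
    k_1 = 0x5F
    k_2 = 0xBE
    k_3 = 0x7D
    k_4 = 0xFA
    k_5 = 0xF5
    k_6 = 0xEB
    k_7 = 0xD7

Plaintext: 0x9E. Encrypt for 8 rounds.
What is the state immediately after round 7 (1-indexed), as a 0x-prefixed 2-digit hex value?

0x95

s_0 = plaintext = 0x9E
s_1 = Round(s_0, k_0) = 0xC1
s_2 = Round(s_1, k_1) = 0x3B
s_3 = Round(s_2, k_2) = 0x4B
s_4 = Round(s_3, k_3) = 0xCE
s_5 = Round(s_4, k_4) = 0x96
s_6 = Round(s_5, k_5) = 0x92
s_7 = Round(s_6, k_6) = 0x95
s_8 = Round(s_7, k_7) = 0x80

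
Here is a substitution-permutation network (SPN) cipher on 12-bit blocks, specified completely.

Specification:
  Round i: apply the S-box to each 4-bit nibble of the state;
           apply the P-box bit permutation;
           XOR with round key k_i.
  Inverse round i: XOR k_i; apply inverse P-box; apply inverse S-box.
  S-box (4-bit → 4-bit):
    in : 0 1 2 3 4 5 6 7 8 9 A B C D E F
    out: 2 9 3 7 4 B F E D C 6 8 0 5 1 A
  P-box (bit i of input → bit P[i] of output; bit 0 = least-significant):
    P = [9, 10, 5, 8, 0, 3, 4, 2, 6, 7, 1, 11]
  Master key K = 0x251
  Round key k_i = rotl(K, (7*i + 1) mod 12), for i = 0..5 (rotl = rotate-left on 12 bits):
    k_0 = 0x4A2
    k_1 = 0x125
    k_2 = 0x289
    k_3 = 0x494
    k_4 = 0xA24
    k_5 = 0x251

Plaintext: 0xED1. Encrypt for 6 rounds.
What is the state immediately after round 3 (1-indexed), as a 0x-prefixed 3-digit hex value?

0xB1C

s_0 = plaintext = 0xED1
s_1 = Round(s_0, k_0) = 0x7F3
s_2 = Round(s_1, k_1) = 0xF8B
s_3 = Round(s_2, k_2) = 0xB1C
s_4 = Round(s_3, k_3) = 0xC91
s_5 = Round(s_4, k_4) = 0x930
s_6 = Round(s_5, k_5) = 0xE4A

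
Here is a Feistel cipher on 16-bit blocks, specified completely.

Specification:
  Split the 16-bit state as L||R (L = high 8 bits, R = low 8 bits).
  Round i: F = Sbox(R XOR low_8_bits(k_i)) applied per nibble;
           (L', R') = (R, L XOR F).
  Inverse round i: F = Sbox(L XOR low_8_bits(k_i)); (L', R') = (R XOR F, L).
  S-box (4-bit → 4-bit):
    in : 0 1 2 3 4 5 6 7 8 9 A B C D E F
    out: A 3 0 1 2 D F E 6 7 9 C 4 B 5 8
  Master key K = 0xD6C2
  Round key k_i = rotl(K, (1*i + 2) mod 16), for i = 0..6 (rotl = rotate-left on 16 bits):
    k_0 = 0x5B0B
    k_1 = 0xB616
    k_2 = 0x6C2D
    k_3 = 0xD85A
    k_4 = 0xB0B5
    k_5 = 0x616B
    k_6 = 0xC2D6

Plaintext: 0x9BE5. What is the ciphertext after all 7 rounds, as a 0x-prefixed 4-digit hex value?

0xEB9D

s_0 = plaintext = 0x9BE5
s_1 = Round(s_0, k_0) = 0xE5CE
s_2 = Round(s_1, k_1) = 0xCE53
s_3 = Round(s_2, k_2) = 0x532B
s_4 = Round(s_3, k_3) = 0x2BB0
s_5 = Round(s_4, k_4) = 0xB086
s_6 = Round(s_5, k_5) = 0x86EB
s_7 = Round(s_6, k_6) = 0xEB9D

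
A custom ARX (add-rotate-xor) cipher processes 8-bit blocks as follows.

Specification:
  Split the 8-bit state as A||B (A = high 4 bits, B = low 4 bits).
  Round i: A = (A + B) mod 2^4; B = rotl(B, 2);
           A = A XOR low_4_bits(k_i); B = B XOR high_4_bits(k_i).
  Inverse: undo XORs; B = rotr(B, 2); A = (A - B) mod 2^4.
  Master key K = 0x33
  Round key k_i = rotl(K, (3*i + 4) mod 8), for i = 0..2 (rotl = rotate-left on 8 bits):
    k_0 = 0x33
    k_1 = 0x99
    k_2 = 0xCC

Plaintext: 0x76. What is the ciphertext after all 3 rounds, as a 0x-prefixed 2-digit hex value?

s_0 = plaintext = 0x76
s_1 = Round(s_0, k_0) = 0xEA
s_2 = Round(s_1, k_1) = 0x13
s_3 = Round(s_2, k_2) = 0x80

0x80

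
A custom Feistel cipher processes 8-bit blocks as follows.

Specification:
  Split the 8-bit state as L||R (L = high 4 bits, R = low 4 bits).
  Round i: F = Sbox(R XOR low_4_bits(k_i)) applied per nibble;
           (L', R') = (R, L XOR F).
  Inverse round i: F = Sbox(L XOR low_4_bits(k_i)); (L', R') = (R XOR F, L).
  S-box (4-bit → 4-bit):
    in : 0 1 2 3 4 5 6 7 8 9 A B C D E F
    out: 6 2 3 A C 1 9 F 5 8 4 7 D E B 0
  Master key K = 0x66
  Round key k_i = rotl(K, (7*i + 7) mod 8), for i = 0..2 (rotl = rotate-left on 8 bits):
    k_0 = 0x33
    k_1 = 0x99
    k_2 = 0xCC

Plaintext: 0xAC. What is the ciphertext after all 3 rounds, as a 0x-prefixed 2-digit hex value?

s_0 = plaintext = 0xAC
s_1 = Round(s_0, k_0) = 0xCA
s_2 = Round(s_1, k_1) = 0xA6
s_3 = Round(s_2, k_2) = 0x6E

0x6E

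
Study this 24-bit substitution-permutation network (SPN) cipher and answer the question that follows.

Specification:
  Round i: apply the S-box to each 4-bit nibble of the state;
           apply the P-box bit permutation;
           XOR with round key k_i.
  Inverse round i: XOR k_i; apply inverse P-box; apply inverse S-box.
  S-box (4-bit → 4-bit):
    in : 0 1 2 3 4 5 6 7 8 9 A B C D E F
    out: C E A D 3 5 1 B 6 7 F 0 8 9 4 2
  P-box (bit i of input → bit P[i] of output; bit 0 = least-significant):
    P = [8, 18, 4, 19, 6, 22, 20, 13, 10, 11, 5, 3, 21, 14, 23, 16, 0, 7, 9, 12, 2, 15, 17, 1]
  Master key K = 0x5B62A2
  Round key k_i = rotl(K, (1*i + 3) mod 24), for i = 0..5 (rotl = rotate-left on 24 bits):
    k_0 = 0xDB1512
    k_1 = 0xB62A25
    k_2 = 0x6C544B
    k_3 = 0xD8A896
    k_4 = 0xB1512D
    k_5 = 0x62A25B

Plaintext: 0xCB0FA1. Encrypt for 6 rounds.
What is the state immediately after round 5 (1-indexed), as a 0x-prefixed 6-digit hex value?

0xD51EEE

s_0 = plaintext = 0xCB0FA1
s_1 = Round(s_0, k_0) = 0x063D40
s_2 = Round(s_1, k_1) = 0x5D2E7E
s_3 = Round(s_2, k_2) = 0x2F243E
s_4 = Round(s_3, k_3) = 0xC94444
s_5 = Round(s_4, k_4) = 0xD51EEE
s_6 = Round(s_5, k_5) = 0xF3E06C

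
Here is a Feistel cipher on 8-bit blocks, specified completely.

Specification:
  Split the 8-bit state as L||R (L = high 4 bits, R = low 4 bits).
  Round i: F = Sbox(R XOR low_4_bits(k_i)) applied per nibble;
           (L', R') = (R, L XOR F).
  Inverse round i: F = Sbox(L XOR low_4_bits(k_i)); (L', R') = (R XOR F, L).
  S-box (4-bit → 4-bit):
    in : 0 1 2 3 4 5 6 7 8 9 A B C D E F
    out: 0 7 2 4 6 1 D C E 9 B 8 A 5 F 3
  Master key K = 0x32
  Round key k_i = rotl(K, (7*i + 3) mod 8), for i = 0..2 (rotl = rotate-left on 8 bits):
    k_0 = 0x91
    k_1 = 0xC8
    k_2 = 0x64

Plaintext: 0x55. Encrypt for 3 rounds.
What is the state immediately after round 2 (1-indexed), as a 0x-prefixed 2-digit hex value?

s_0 = plaintext = 0x55
s_1 = Round(s_0, k_0) = 0x53
s_2 = Round(s_1, k_1) = 0x3D
s_3 = Round(s_2, k_2) = 0xDA

0x3D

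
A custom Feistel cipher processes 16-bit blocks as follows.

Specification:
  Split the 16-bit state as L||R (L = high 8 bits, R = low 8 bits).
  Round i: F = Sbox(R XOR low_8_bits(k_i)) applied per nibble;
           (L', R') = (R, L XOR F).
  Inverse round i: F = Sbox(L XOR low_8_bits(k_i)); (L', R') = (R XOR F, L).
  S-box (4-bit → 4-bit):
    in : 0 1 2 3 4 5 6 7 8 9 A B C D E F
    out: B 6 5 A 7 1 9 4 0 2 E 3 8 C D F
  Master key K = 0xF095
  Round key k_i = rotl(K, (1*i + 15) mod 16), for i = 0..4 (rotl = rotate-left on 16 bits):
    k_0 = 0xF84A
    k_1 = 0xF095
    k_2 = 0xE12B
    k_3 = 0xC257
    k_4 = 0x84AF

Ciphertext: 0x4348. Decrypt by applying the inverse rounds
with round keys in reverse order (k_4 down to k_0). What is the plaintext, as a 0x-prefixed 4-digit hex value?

0x3E0B

s_0 = ciphertext = 0x4348
s_1 = InvRound(s_0, k_4) = 0x9043
s_2 = InvRound(s_1, k_3) = 0xC790
s_3 = InvRound(s_2, k_2) = 0x48C7
s_4 = InvRound(s_3, k_1) = 0x0B48
s_5 = InvRound(s_4, k_0) = 0x3E0B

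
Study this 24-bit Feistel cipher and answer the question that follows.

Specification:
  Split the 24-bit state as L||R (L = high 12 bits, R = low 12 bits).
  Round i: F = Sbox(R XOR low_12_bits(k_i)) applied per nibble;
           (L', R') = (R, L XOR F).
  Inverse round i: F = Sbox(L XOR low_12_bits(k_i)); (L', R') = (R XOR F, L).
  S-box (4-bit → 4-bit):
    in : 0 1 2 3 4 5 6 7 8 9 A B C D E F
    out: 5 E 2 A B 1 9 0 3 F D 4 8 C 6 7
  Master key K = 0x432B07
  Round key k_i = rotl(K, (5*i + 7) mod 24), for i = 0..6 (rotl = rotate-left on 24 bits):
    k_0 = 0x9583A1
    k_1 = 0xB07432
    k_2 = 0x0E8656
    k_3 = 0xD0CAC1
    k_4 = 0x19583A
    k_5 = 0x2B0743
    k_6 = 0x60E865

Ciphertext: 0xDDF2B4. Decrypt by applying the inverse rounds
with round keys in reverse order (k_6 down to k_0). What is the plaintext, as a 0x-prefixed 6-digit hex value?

s_0 = ciphertext = 0xDDF2B4
s_1 = InvRound(s_0, k_6) = 0x3F9DDF
s_2 = InvRound(s_1, k_5) = 0x6923F9
s_3 = InvRound(s_2, k_4) = 0x52A692
s_4 = InvRound(s_3, k_3) = 0x1F652A
s_5 = InvRound(s_4, k_2) = 0x5FF1F6
s_6 = InvRound(s_5, k_1) = 0xF7A5FF
s_7 = InvRound(s_6, k_0) = 0xD3BF7A

0xD3BF7A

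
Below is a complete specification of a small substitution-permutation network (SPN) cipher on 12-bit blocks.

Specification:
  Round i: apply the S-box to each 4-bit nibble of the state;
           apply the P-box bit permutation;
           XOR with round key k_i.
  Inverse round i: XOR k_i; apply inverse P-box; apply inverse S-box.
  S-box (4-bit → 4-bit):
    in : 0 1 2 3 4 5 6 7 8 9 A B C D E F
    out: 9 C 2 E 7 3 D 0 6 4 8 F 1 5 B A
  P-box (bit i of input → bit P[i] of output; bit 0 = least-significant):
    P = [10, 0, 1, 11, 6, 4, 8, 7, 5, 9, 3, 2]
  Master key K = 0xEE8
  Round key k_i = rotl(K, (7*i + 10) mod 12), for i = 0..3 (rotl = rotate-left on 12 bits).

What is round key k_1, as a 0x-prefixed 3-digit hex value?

0xD1D

K = 0xEE8
k_0 = rotl(K, (7*0+10) mod 12) = rotl(K, 10) = 0x3BA
k_1 = rotl(K, (7*1+10) mod 12) = rotl(K, 5) = 0xD1D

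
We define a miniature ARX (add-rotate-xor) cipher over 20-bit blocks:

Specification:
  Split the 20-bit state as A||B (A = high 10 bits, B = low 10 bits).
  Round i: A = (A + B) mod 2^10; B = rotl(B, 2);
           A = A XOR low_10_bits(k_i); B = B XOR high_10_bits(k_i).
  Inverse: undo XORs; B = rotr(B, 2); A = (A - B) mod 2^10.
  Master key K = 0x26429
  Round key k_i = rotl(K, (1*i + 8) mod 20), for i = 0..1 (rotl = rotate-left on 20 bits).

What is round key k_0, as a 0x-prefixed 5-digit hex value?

0x42926

K = 0x26429
k_0 = rotl(K, (1*0+8) mod 20) = rotl(K, 8) = 0x42926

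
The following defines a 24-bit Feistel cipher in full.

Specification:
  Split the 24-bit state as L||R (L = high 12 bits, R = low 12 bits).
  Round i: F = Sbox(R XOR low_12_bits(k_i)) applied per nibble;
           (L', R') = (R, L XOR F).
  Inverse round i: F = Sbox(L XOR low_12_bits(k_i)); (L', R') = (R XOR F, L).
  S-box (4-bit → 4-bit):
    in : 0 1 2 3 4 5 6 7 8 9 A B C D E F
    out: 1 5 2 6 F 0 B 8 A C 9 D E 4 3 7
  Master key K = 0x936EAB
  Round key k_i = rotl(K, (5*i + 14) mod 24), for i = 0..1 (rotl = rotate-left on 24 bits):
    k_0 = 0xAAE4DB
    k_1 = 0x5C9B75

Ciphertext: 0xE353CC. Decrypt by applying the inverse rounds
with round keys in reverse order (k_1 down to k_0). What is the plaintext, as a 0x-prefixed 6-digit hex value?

s_0 = ciphertext = 0xE353CC
s_1 = InvRound(s_0, k_1) = 0x33DE35
s_2 = InvRound(s_1, k_0) = 0x60E33D

0x60E33D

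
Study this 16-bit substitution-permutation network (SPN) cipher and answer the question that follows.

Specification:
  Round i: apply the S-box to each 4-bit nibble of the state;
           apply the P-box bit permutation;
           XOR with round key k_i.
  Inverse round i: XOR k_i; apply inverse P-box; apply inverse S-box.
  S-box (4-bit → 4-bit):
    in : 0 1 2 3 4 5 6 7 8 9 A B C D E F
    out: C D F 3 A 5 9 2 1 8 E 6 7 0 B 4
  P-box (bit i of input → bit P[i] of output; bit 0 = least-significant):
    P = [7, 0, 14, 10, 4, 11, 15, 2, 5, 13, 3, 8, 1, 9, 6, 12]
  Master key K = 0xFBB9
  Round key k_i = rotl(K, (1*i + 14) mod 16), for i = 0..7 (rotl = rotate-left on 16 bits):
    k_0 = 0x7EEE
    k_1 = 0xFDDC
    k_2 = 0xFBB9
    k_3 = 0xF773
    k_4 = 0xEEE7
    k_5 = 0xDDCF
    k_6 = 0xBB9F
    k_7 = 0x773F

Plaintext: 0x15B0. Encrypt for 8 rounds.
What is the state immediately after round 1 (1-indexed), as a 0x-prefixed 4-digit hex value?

s_0 = plaintext = 0x15B0
s_1 = Round(s_0, k_0) = 0xA284
s_2 = Round(s_1, k_1) = 0xCAA5
s_3 = Round(s_2, k_2) = 0x1077
s_4 = Round(s_3, k_3) = 0xEE38
s_5 = Round(s_4, k_4) = 0xD555
s_6 = Round(s_5, k_5) = 0x1D77
s_7 = Round(s_6, k_6) = 0xA3DC
s_8 = Round(s_7, k_7) = 0x05DE

0xA284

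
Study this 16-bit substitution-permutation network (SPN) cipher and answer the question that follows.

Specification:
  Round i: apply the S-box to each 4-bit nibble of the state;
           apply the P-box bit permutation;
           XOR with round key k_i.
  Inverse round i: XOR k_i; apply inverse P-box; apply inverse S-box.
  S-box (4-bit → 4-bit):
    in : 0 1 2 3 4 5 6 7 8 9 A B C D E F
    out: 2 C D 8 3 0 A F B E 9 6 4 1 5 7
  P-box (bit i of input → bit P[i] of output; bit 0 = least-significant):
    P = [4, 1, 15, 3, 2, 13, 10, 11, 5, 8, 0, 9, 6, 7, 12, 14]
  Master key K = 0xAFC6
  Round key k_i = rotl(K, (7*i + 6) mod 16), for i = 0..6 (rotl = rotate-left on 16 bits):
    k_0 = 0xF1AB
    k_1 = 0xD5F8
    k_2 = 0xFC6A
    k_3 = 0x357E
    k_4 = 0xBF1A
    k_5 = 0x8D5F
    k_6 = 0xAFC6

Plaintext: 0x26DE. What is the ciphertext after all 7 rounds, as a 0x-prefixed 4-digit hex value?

0xAA7C

s_0 = plaintext = 0x26DE
s_1 = Round(s_0, k_0) = 0x22FF
s_2 = Round(s_1, k_1) = 0x238F
s_3 = Round(s_2, k_2) = 0x063C
s_4 = Round(s_3, k_3) = 0xBEFE
s_5 = Round(s_4, k_4) = 0x0BAF
s_6 = Round(s_5, k_5) = 0x04C8
s_7 = Round(s_6, k_6) = 0xAA7C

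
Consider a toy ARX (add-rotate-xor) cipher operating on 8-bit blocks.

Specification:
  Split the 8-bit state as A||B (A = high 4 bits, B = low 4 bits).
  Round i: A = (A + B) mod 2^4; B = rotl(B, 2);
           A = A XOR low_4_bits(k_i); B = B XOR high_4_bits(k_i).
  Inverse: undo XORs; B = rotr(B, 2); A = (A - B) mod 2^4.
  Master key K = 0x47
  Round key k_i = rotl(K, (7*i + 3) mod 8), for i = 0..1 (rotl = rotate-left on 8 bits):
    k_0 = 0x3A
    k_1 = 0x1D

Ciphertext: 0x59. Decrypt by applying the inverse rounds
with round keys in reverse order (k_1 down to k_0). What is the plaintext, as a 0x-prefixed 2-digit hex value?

s_0 = ciphertext = 0x59
s_1 = InvRound(s_0, k_1) = 0x62
s_2 = InvRound(s_1, k_0) = 0x84

0x84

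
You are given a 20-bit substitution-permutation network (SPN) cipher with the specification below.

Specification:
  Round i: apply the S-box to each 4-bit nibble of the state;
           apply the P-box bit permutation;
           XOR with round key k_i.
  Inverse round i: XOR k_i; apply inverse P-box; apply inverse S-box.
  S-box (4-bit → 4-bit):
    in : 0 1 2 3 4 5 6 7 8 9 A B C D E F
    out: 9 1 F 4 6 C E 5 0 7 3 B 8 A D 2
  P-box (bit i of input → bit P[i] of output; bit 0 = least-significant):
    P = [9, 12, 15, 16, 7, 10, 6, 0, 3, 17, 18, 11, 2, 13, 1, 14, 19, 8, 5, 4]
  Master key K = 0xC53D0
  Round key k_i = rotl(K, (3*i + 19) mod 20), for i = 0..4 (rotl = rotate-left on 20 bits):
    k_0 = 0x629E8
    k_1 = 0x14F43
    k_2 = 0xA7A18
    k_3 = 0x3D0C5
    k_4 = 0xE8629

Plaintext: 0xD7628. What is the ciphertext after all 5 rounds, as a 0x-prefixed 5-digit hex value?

s_0 = plaintext = 0xD7628
s_1 = Round(s_0, k_0) = 0x0243F
s_2 = Round(s_1, k_1) = 0xF3F15
s_3 = Round(s_2, k_2) = 0x9FB9A
s_4 = Round(s_3, k_3) = 0x9EF2D
s_5 = Round(s_4, k_4) = 0x5D3CE

0x5D3CE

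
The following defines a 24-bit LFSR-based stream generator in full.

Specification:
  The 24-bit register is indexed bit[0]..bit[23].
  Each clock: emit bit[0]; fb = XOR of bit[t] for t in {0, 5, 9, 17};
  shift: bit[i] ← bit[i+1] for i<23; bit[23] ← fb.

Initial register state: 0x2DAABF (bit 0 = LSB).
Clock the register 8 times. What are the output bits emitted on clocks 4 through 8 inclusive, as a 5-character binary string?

11101

reg_0 = 0x2DAABF
clock 1: out=1, reg = 0x96D55F
clock 2: out=1, reg = 0x4B6AAF
clock 3: out=1, reg = 0x25B557
clock 4: out=1, reg = 0x92DAAB
clock 5: out=1, reg = 0x496D55
clock 6: out=1, reg = 0xA4B6AA
clock 7: out=0, reg = 0x525B55
clock 8: out=1, reg = 0xA92DAA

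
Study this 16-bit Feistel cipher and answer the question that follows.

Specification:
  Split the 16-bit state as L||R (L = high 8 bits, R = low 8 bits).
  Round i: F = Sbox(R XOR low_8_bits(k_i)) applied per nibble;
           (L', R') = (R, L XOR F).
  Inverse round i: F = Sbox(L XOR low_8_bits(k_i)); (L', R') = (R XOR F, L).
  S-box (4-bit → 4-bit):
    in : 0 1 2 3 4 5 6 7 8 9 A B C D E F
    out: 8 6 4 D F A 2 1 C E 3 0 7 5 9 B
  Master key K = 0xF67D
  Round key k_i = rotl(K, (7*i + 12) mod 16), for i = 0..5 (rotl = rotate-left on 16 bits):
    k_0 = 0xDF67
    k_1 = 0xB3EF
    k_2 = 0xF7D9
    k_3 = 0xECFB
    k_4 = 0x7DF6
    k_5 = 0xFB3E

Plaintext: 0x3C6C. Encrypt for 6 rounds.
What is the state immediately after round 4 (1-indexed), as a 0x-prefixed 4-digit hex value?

0xD081

s_0 = plaintext = 0x3C6C
s_1 = Round(s_0, k_0) = 0x6CBC
s_2 = Round(s_1, k_1) = 0xBCC1
s_3 = Round(s_2, k_2) = 0xC1D0
s_4 = Round(s_3, k_3) = 0xD081
s_5 = Round(s_4, k_4) = 0x81C1
s_6 = Round(s_5, k_5) = 0xC13A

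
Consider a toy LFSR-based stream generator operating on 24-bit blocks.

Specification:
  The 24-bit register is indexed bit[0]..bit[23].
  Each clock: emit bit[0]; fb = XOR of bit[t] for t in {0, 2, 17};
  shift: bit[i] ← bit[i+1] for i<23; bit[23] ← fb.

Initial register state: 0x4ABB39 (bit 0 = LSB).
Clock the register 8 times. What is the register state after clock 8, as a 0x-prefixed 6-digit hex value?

0xD24ABB

reg_0 = 0x4ABB39
clock 1: out=1, reg = 0x255D9C
clock 2: out=0, reg = 0x92AECE
clock 3: out=0, reg = 0x495767
clock 4: out=1, reg = 0x24ABB3
clock 5: out=1, reg = 0x9255D9
clock 6: out=1, reg = 0x492AEC
clock 7: out=0, reg = 0xA49576
clock 8: out=0, reg = 0xD24ABB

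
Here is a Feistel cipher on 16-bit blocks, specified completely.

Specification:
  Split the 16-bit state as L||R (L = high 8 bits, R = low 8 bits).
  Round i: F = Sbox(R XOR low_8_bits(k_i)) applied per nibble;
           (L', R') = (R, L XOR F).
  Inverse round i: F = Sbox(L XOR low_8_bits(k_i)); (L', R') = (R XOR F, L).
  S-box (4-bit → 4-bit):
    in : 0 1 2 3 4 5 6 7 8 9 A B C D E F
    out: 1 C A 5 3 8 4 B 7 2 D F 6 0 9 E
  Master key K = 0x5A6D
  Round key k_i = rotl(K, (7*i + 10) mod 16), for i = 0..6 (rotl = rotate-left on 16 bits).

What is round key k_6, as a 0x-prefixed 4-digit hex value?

0xA6D5

K = 0x5A6D
k_0 = rotl(K, (7*0+10) mod 16) = rotl(K, 10) = 0xB569
k_1 = rotl(K, (7*1+10) mod 16) = rotl(K, 1) = 0xB4DA
k_2 = rotl(K, (7*2+10) mod 16) = rotl(K, 8) = 0x6D5A
k_3 = rotl(K, (7*3+10) mod 16) = rotl(K, 15) = 0xAD36
k_4 = rotl(K, (7*4+10) mod 16) = rotl(K, 6) = 0x9B56
k_5 = rotl(K, (7*5+10) mod 16) = rotl(K, 13) = 0xAB4D
k_6 = rotl(K, (7*6+10) mod 16) = rotl(K, 4) = 0xA6D5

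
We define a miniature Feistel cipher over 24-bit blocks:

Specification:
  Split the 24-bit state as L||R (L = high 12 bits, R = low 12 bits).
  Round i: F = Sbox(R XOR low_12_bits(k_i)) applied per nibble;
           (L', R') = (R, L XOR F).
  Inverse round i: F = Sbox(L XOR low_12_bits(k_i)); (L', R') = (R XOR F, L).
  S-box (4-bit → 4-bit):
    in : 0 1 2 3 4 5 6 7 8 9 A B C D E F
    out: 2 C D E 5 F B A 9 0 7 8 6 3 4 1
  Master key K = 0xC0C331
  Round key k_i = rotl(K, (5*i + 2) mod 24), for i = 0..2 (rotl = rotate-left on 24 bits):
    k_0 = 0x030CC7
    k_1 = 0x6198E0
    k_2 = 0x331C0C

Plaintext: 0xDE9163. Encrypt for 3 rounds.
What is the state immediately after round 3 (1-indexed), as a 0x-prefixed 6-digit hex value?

0xAC55FC

s_0 = plaintext = 0xDE9163
s_1 = Round(s_0, k_0) = 0x163E9C
s_2 = Round(s_1, k_1) = 0xE9CAC5
s_3 = Round(s_2, k_2) = 0xAC55FC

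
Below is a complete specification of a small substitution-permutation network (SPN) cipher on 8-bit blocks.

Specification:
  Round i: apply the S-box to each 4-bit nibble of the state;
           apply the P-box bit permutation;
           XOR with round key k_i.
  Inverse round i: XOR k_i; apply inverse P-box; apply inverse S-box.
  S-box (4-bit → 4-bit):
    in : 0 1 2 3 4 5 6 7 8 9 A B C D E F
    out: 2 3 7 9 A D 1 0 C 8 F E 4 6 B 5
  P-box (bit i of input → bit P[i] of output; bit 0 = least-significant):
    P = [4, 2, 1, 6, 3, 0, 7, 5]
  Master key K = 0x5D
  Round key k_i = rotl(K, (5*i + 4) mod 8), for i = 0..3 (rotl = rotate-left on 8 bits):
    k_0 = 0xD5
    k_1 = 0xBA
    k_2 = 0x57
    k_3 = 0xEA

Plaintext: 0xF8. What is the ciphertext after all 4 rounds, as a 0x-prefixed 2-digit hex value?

s_0 = plaintext = 0xF8
s_1 = Round(s_0, k_0) = 0x1F
s_2 = Round(s_1, k_1) = 0xA1
s_3 = Round(s_2, k_2) = 0xEA
s_4 = Round(s_3, k_3) = 0x95

0x95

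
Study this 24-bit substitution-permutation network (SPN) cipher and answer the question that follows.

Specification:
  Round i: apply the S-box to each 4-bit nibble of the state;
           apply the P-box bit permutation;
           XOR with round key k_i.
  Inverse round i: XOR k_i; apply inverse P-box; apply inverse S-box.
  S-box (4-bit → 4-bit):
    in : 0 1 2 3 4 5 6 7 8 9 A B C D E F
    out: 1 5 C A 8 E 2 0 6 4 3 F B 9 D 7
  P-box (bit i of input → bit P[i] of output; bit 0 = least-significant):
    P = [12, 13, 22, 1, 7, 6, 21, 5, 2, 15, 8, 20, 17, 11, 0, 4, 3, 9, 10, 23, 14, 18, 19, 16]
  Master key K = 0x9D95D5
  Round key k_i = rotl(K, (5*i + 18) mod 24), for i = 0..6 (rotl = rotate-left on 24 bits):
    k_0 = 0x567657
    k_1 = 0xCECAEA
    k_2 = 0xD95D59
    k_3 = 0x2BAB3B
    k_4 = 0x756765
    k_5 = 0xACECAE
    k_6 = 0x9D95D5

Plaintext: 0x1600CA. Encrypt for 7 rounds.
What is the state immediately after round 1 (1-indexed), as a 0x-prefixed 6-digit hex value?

s_0 = plaintext = 0x1600CA
s_1 = Round(s_0, k_0) = 0x5C04B3
s_2 = Round(s_1, k_1) = 0x71E800
s_3 = Round(s_2, k_2) = 0xDBC8C0
s_4 = Round(s_3, k_3) = 0xA874C3
s_5 = Round(s_4, k_4) = 0x610187
s_6 = Round(s_5, k_5) = 0x8AE9E2
s_7 = Round(s_6, k_6) = 0xF3966E

0x5C04B3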